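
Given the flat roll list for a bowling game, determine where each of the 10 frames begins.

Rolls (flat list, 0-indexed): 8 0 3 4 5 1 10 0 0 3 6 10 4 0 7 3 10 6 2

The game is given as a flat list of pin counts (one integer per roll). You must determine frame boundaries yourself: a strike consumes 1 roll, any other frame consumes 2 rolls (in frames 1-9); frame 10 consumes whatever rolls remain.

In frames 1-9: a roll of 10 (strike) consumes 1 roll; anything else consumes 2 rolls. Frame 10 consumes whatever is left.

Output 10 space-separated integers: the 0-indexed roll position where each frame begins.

Answer: 0 2 4 6 7 9 11 12 14 16

Derivation:
Frame 1 starts at roll index 0: rolls=8,0 (sum=8), consumes 2 rolls
Frame 2 starts at roll index 2: rolls=3,4 (sum=7), consumes 2 rolls
Frame 3 starts at roll index 4: rolls=5,1 (sum=6), consumes 2 rolls
Frame 4 starts at roll index 6: roll=10 (strike), consumes 1 roll
Frame 5 starts at roll index 7: rolls=0,0 (sum=0), consumes 2 rolls
Frame 6 starts at roll index 9: rolls=3,6 (sum=9), consumes 2 rolls
Frame 7 starts at roll index 11: roll=10 (strike), consumes 1 roll
Frame 8 starts at roll index 12: rolls=4,0 (sum=4), consumes 2 rolls
Frame 9 starts at roll index 14: rolls=7,3 (sum=10), consumes 2 rolls
Frame 10 starts at roll index 16: 3 remaining rolls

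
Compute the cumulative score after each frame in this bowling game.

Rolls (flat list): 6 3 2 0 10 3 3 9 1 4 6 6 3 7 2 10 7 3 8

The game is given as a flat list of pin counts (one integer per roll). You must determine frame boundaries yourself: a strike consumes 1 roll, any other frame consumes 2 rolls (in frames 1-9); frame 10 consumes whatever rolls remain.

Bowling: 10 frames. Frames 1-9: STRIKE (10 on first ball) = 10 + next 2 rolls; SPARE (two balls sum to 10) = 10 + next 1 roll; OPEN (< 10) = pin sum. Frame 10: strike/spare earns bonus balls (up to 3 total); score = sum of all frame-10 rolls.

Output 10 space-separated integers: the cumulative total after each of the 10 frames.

Answer: 9 11 27 33 47 63 72 81 101 119

Derivation:
Frame 1: OPEN (6+3=9). Cumulative: 9
Frame 2: OPEN (2+0=2). Cumulative: 11
Frame 3: STRIKE. 10 + next two rolls (3+3) = 16. Cumulative: 27
Frame 4: OPEN (3+3=6). Cumulative: 33
Frame 5: SPARE (9+1=10). 10 + next roll (4) = 14. Cumulative: 47
Frame 6: SPARE (4+6=10). 10 + next roll (6) = 16. Cumulative: 63
Frame 7: OPEN (6+3=9). Cumulative: 72
Frame 8: OPEN (7+2=9). Cumulative: 81
Frame 9: STRIKE. 10 + next two rolls (7+3) = 20. Cumulative: 101
Frame 10: SPARE. Sum of all frame-10 rolls (7+3+8) = 18. Cumulative: 119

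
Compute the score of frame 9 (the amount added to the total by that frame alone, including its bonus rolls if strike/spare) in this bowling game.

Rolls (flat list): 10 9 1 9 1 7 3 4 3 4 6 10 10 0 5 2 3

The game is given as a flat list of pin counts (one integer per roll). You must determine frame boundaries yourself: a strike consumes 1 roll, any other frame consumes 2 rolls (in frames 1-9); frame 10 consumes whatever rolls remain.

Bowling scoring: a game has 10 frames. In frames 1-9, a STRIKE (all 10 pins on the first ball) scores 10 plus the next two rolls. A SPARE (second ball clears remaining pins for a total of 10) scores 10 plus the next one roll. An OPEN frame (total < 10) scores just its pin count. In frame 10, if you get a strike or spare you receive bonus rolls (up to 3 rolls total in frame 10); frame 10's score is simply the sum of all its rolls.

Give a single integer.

Frame 1: STRIKE. 10 + next two rolls (9+1) = 20. Cumulative: 20
Frame 2: SPARE (9+1=10). 10 + next roll (9) = 19. Cumulative: 39
Frame 3: SPARE (9+1=10). 10 + next roll (7) = 17. Cumulative: 56
Frame 4: SPARE (7+3=10). 10 + next roll (4) = 14. Cumulative: 70
Frame 5: OPEN (4+3=7). Cumulative: 77
Frame 6: SPARE (4+6=10). 10 + next roll (10) = 20. Cumulative: 97
Frame 7: STRIKE. 10 + next two rolls (10+0) = 20. Cumulative: 117
Frame 8: STRIKE. 10 + next two rolls (0+5) = 15. Cumulative: 132
Frame 9: OPEN (0+5=5). Cumulative: 137
Frame 10: OPEN. Sum of all frame-10 rolls (2+3) = 5. Cumulative: 142

Answer: 5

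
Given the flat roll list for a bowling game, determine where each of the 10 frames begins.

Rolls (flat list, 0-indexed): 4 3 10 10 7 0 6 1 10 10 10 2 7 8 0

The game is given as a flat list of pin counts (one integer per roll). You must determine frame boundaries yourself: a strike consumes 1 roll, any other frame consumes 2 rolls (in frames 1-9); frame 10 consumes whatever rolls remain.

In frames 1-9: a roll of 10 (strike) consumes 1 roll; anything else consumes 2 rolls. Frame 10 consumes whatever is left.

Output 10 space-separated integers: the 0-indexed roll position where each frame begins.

Frame 1 starts at roll index 0: rolls=4,3 (sum=7), consumes 2 rolls
Frame 2 starts at roll index 2: roll=10 (strike), consumes 1 roll
Frame 3 starts at roll index 3: roll=10 (strike), consumes 1 roll
Frame 4 starts at roll index 4: rolls=7,0 (sum=7), consumes 2 rolls
Frame 5 starts at roll index 6: rolls=6,1 (sum=7), consumes 2 rolls
Frame 6 starts at roll index 8: roll=10 (strike), consumes 1 roll
Frame 7 starts at roll index 9: roll=10 (strike), consumes 1 roll
Frame 8 starts at roll index 10: roll=10 (strike), consumes 1 roll
Frame 9 starts at roll index 11: rolls=2,7 (sum=9), consumes 2 rolls
Frame 10 starts at roll index 13: 2 remaining rolls

Answer: 0 2 3 4 6 8 9 10 11 13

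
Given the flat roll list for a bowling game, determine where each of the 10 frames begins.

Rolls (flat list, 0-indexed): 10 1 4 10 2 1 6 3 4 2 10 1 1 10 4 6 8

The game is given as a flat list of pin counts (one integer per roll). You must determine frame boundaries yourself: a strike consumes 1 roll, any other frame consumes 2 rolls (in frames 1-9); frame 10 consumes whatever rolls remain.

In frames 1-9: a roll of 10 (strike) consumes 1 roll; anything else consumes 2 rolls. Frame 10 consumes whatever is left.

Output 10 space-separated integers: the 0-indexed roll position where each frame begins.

Answer: 0 1 3 4 6 8 10 11 13 14

Derivation:
Frame 1 starts at roll index 0: roll=10 (strike), consumes 1 roll
Frame 2 starts at roll index 1: rolls=1,4 (sum=5), consumes 2 rolls
Frame 3 starts at roll index 3: roll=10 (strike), consumes 1 roll
Frame 4 starts at roll index 4: rolls=2,1 (sum=3), consumes 2 rolls
Frame 5 starts at roll index 6: rolls=6,3 (sum=9), consumes 2 rolls
Frame 6 starts at roll index 8: rolls=4,2 (sum=6), consumes 2 rolls
Frame 7 starts at roll index 10: roll=10 (strike), consumes 1 roll
Frame 8 starts at roll index 11: rolls=1,1 (sum=2), consumes 2 rolls
Frame 9 starts at roll index 13: roll=10 (strike), consumes 1 roll
Frame 10 starts at roll index 14: 3 remaining rolls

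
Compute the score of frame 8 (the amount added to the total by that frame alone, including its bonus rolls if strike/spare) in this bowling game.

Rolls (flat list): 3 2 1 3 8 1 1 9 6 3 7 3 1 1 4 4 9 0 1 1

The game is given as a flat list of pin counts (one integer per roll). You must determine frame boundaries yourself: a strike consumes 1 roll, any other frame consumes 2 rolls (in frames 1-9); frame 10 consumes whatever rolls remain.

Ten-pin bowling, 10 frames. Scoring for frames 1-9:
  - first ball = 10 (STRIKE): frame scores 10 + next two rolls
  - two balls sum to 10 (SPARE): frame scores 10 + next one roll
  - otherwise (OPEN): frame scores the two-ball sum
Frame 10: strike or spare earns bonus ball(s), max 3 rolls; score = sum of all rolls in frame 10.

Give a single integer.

Frame 1: OPEN (3+2=5). Cumulative: 5
Frame 2: OPEN (1+3=4). Cumulative: 9
Frame 3: OPEN (8+1=9). Cumulative: 18
Frame 4: SPARE (1+9=10). 10 + next roll (6) = 16. Cumulative: 34
Frame 5: OPEN (6+3=9). Cumulative: 43
Frame 6: SPARE (7+3=10). 10 + next roll (1) = 11. Cumulative: 54
Frame 7: OPEN (1+1=2). Cumulative: 56
Frame 8: OPEN (4+4=8). Cumulative: 64
Frame 9: OPEN (9+0=9). Cumulative: 73
Frame 10: OPEN. Sum of all frame-10 rolls (1+1) = 2. Cumulative: 75

Answer: 8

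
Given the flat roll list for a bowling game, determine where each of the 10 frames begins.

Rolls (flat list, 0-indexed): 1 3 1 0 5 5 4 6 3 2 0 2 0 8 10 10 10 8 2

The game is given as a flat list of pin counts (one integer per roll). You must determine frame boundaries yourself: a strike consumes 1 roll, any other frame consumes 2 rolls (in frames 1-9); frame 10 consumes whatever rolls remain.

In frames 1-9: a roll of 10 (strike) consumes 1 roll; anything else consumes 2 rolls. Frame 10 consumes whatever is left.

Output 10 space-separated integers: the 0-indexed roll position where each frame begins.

Answer: 0 2 4 6 8 10 12 14 15 16

Derivation:
Frame 1 starts at roll index 0: rolls=1,3 (sum=4), consumes 2 rolls
Frame 2 starts at roll index 2: rolls=1,0 (sum=1), consumes 2 rolls
Frame 3 starts at roll index 4: rolls=5,5 (sum=10), consumes 2 rolls
Frame 4 starts at roll index 6: rolls=4,6 (sum=10), consumes 2 rolls
Frame 5 starts at roll index 8: rolls=3,2 (sum=5), consumes 2 rolls
Frame 6 starts at roll index 10: rolls=0,2 (sum=2), consumes 2 rolls
Frame 7 starts at roll index 12: rolls=0,8 (sum=8), consumes 2 rolls
Frame 8 starts at roll index 14: roll=10 (strike), consumes 1 roll
Frame 9 starts at roll index 15: roll=10 (strike), consumes 1 roll
Frame 10 starts at roll index 16: 3 remaining rolls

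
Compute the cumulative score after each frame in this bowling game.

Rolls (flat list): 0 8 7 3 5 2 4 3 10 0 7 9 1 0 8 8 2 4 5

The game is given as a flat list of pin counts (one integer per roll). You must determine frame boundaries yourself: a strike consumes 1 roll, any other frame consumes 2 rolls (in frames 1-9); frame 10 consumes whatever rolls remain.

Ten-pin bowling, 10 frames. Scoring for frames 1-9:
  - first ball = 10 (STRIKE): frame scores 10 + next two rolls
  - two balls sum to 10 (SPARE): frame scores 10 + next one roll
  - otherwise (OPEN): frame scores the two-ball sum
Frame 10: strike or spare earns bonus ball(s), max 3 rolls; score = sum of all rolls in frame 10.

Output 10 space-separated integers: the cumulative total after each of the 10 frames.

Answer: 8 23 30 37 54 61 71 79 93 102

Derivation:
Frame 1: OPEN (0+8=8). Cumulative: 8
Frame 2: SPARE (7+3=10). 10 + next roll (5) = 15. Cumulative: 23
Frame 3: OPEN (5+2=7). Cumulative: 30
Frame 4: OPEN (4+3=7). Cumulative: 37
Frame 5: STRIKE. 10 + next two rolls (0+7) = 17. Cumulative: 54
Frame 6: OPEN (0+7=7). Cumulative: 61
Frame 7: SPARE (9+1=10). 10 + next roll (0) = 10. Cumulative: 71
Frame 8: OPEN (0+8=8). Cumulative: 79
Frame 9: SPARE (8+2=10). 10 + next roll (4) = 14. Cumulative: 93
Frame 10: OPEN. Sum of all frame-10 rolls (4+5) = 9. Cumulative: 102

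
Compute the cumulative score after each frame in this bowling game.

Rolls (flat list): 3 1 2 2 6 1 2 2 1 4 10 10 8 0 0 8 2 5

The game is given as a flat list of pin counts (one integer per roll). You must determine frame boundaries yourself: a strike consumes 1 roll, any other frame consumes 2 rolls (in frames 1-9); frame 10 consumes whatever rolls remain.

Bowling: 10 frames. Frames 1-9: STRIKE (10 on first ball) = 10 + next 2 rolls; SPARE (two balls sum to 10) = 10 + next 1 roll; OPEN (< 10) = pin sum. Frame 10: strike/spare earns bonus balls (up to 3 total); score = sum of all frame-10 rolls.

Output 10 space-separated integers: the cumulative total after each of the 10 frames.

Answer: 4 8 15 19 24 52 70 78 86 93

Derivation:
Frame 1: OPEN (3+1=4). Cumulative: 4
Frame 2: OPEN (2+2=4). Cumulative: 8
Frame 3: OPEN (6+1=7). Cumulative: 15
Frame 4: OPEN (2+2=4). Cumulative: 19
Frame 5: OPEN (1+4=5). Cumulative: 24
Frame 6: STRIKE. 10 + next two rolls (10+8) = 28. Cumulative: 52
Frame 7: STRIKE. 10 + next two rolls (8+0) = 18. Cumulative: 70
Frame 8: OPEN (8+0=8). Cumulative: 78
Frame 9: OPEN (0+8=8). Cumulative: 86
Frame 10: OPEN. Sum of all frame-10 rolls (2+5) = 7. Cumulative: 93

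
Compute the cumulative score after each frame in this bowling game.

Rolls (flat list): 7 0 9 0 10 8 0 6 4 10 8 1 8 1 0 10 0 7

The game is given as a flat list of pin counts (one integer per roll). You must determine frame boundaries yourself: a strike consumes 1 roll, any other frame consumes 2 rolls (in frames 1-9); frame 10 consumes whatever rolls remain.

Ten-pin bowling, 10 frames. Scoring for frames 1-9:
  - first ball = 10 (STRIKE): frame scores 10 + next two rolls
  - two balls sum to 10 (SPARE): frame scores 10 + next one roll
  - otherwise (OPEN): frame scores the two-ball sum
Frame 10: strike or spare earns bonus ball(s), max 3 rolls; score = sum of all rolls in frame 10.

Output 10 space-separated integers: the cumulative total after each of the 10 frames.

Answer: 7 16 34 42 62 81 90 99 109 116

Derivation:
Frame 1: OPEN (7+0=7). Cumulative: 7
Frame 2: OPEN (9+0=9). Cumulative: 16
Frame 3: STRIKE. 10 + next two rolls (8+0) = 18. Cumulative: 34
Frame 4: OPEN (8+0=8). Cumulative: 42
Frame 5: SPARE (6+4=10). 10 + next roll (10) = 20. Cumulative: 62
Frame 6: STRIKE. 10 + next two rolls (8+1) = 19. Cumulative: 81
Frame 7: OPEN (8+1=9). Cumulative: 90
Frame 8: OPEN (8+1=9). Cumulative: 99
Frame 9: SPARE (0+10=10). 10 + next roll (0) = 10. Cumulative: 109
Frame 10: OPEN. Sum of all frame-10 rolls (0+7) = 7. Cumulative: 116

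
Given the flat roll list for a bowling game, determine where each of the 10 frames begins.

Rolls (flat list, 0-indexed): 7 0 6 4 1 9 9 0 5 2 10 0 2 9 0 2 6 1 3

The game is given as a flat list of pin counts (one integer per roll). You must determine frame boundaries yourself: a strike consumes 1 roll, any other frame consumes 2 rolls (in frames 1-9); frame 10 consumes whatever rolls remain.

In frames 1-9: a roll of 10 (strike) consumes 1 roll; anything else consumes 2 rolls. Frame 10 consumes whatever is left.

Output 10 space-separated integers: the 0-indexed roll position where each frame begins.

Frame 1 starts at roll index 0: rolls=7,0 (sum=7), consumes 2 rolls
Frame 2 starts at roll index 2: rolls=6,4 (sum=10), consumes 2 rolls
Frame 3 starts at roll index 4: rolls=1,9 (sum=10), consumes 2 rolls
Frame 4 starts at roll index 6: rolls=9,0 (sum=9), consumes 2 rolls
Frame 5 starts at roll index 8: rolls=5,2 (sum=7), consumes 2 rolls
Frame 6 starts at roll index 10: roll=10 (strike), consumes 1 roll
Frame 7 starts at roll index 11: rolls=0,2 (sum=2), consumes 2 rolls
Frame 8 starts at roll index 13: rolls=9,0 (sum=9), consumes 2 rolls
Frame 9 starts at roll index 15: rolls=2,6 (sum=8), consumes 2 rolls
Frame 10 starts at roll index 17: 2 remaining rolls

Answer: 0 2 4 6 8 10 11 13 15 17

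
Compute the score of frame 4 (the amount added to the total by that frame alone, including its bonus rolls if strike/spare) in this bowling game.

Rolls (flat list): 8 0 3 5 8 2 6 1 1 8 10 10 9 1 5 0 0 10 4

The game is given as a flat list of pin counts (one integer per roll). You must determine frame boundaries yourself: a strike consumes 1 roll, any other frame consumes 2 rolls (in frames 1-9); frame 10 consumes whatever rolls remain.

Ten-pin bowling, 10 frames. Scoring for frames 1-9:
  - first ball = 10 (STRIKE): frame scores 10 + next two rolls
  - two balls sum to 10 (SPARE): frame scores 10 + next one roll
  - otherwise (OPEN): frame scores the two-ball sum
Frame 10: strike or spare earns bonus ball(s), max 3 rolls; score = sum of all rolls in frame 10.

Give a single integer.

Answer: 7

Derivation:
Frame 1: OPEN (8+0=8). Cumulative: 8
Frame 2: OPEN (3+5=8). Cumulative: 16
Frame 3: SPARE (8+2=10). 10 + next roll (6) = 16. Cumulative: 32
Frame 4: OPEN (6+1=7). Cumulative: 39
Frame 5: OPEN (1+8=9). Cumulative: 48
Frame 6: STRIKE. 10 + next two rolls (10+9) = 29. Cumulative: 77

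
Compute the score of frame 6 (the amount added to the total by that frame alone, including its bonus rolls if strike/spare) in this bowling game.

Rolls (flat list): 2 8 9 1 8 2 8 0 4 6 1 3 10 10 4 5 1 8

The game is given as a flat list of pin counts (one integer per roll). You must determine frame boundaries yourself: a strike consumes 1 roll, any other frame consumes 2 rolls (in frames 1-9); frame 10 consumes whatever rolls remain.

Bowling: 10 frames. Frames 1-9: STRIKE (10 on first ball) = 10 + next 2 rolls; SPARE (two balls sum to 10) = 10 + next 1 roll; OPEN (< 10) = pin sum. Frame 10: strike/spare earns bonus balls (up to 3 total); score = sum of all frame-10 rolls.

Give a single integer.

Frame 1: SPARE (2+8=10). 10 + next roll (9) = 19. Cumulative: 19
Frame 2: SPARE (9+1=10). 10 + next roll (8) = 18. Cumulative: 37
Frame 3: SPARE (8+2=10). 10 + next roll (8) = 18. Cumulative: 55
Frame 4: OPEN (8+0=8). Cumulative: 63
Frame 5: SPARE (4+6=10). 10 + next roll (1) = 11. Cumulative: 74
Frame 6: OPEN (1+3=4). Cumulative: 78
Frame 7: STRIKE. 10 + next two rolls (10+4) = 24. Cumulative: 102
Frame 8: STRIKE. 10 + next two rolls (4+5) = 19. Cumulative: 121

Answer: 4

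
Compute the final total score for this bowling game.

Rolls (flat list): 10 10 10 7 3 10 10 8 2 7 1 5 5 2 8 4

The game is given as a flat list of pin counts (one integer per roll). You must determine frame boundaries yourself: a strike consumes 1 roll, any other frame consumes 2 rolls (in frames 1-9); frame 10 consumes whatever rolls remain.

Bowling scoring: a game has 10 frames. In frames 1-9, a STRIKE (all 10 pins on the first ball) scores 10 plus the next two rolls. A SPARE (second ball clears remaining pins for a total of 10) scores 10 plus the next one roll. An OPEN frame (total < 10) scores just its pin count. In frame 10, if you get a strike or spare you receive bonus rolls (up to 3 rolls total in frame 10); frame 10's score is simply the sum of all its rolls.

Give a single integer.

Frame 1: STRIKE. 10 + next two rolls (10+10) = 30. Cumulative: 30
Frame 2: STRIKE. 10 + next two rolls (10+7) = 27. Cumulative: 57
Frame 3: STRIKE. 10 + next two rolls (7+3) = 20. Cumulative: 77
Frame 4: SPARE (7+3=10). 10 + next roll (10) = 20. Cumulative: 97
Frame 5: STRIKE. 10 + next two rolls (10+8) = 28. Cumulative: 125
Frame 6: STRIKE. 10 + next two rolls (8+2) = 20. Cumulative: 145
Frame 7: SPARE (8+2=10). 10 + next roll (7) = 17. Cumulative: 162
Frame 8: OPEN (7+1=8). Cumulative: 170
Frame 9: SPARE (5+5=10). 10 + next roll (2) = 12. Cumulative: 182
Frame 10: SPARE. Sum of all frame-10 rolls (2+8+4) = 14. Cumulative: 196

Answer: 196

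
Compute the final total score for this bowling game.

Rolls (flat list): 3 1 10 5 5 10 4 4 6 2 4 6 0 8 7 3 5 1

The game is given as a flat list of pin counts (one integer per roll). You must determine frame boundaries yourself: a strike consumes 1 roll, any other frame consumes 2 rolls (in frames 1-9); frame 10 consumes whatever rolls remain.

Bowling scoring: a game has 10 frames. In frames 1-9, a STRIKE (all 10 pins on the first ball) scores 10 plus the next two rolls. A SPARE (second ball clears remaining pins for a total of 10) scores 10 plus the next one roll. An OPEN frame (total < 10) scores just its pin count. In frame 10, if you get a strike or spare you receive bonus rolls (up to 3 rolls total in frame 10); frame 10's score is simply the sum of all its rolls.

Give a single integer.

Frame 1: OPEN (3+1=4). Cumulative: 4
Frame 2: STRIKE. 10 + next two rolls (5+5) = 20. Cumulative: 24
Frame 3: SPARE (5+5=10). 10 + next roll (10) = 20. Cumulative: 44
Frame 4: STRIKE. 10 + next two rolls (4+4) = 18. Cumulative: 62
Frame 5: OPEN (4+4=8). Cumulative: 70
Frame 6: OPEN (6+2=8). Cumulative: 78
Frame 7: SPARE (4+6=10). 10 + next roll (0) = 10. Cumulative: 88
Frame 8: OPEN (0+8=8). Cumulative: 96
Frame 9: SPARE (7+3=10). 10 + next roll (5) = 15. Cumulative: 111
Frame 10: OPEN. Sum of all frame-10 rolls (5+1) = 6. Cumulative: 117

Answer: 117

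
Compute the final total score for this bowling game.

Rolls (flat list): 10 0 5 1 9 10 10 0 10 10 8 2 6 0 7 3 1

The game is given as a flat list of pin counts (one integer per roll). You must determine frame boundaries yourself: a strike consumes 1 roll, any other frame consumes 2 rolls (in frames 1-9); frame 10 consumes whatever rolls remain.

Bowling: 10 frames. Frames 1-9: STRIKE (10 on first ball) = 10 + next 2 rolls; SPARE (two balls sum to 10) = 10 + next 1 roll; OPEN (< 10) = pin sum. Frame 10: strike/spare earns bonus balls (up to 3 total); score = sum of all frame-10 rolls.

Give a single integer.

Frame 1: STRIKE. 10 + next two rolls (0+5) = 15. Cumulative: 15
Frame 2: OPEN (0+5=5). Cumulative: 20
Frame 3: SPARE (1+9=10). 10 + next roll (10) = 20. Cumulative: 40
Frame 4: STRIKE. 10 + next two rolls (10+0) = 20. Cumulative: 60
Frame 5: STRIKE. 10 + next two rolls (0+10) = 20. Cumulative: 80
Frame 6: SPARE (0+10=10). 10 + next roll (10) = 20. Cumulative: 100
Frame 7: STRIKE. 10 + next two rolls (8+2) = 20. Cumulative: 120
Frame 8: SPARE (8+2=10). 10 + next roll (6) = 16. Cumulative: 136
Frame 9: OPEN (6+0=6). Cumulative: 142
Frame 10: SPARE. Sum of all frame-10 rolls (7+3+1) = 11. Cumulative: 153

Answer: 153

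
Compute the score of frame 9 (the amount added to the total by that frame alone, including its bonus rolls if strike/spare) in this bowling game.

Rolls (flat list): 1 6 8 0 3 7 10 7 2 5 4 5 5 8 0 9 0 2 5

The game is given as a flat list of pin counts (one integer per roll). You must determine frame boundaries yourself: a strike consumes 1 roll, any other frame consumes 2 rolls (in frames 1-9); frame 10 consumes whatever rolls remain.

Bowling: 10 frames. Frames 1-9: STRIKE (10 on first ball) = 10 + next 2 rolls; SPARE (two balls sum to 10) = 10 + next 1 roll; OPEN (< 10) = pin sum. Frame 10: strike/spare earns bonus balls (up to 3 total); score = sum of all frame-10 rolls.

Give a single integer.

Answer: 9

Derivation:
Frame 1: OPEN (1+6=7). Cumulative: 7
Frame 2: OPEN (8+0=8). Cumulative: 15
Frame 3: SPARE (3+7=10). 10 + next roll (10) = 20. Cumulative: 35
Frame 4: STRIKE. 10 + next two rolls (7+2) = 19. Cumulative: 54
Frame 5: OPEN (7+2=9). Cumulative: 63
Frame 6: OPEN (5+4=9). Cumulative: 72
Frame 7: SPARE (5+5=10). 10 + next roll (8) = 18. Cumulative: 90
Frame 8: OPEN (8+0=8). Cumulative: 98
Frame 9: OPEN (9+0=9). Cumulative: 107
Frame 10: OPEN. Sum of all frame-10 rolls (2+5) = 7. Cumulative: 114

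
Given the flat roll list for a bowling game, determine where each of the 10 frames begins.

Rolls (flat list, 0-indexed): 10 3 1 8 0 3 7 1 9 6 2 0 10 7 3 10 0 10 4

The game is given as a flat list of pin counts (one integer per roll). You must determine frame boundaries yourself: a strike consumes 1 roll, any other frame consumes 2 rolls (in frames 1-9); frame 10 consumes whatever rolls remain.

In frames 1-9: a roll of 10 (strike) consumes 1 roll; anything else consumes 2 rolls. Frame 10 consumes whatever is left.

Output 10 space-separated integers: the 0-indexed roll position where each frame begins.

Answer: 0 1 3 5 7 9 11 13 15 16

Derivation:
Frame 1 starts at roll index 0: roll=10 (strike), consumes 1 roll
Frame 2 starts at roll index 1: rolls=3,1 (sum=4), consumes 2 rolls
Frame 3 starts at roll index 3: rolls=8,0 (sum=8), consumes 2 rolls
Frame 4 starts at roll index 5: rolls=3,7 (sum=10), consumes 2 rolls
Frame 5 starts at roll index 7: rolls=1,9 (sum=10), consumes 2 rolls
Frame 6 starts at roll index 9: rolls=6,2 (sum=8), consumes 2 rolls
Frame 7 starts at roll index 11: rolls=0,10 (sum=10), consumes 2 rolls
Frame 8 starts at roll index 13: rolls=7,3 (sum=10), consumes 2 rolls
Frame 9 starts at roll index 15: roll=10 (strike), consumes 1 roll
Frame 10 starts at roll index 16: 3 remaining rolls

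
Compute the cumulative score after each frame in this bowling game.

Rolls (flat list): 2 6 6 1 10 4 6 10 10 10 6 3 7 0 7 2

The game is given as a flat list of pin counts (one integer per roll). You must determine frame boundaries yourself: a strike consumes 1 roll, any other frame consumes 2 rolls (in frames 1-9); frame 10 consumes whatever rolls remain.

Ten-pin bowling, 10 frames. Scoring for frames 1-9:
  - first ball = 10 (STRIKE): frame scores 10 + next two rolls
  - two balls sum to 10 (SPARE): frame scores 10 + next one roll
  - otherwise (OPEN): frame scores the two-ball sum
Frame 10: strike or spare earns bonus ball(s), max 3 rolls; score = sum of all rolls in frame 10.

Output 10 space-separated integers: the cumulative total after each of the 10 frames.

Frame 1: OPEN (2+6=8). Cumulative: 8
Frame 2: OPEN (6+1=7). Cumulative: 15
Frame 3: STRIKE. 10 + next two rolls (4+6) = 20. Cumulative: 35
Frame 4: SPARE (4+6=10). 10 + next roll (10) = 20. Cumulative: 55
Frame 5: STRIKE. 10 + next two rolls (10+10) = 30. Cumulative: 85
Frame 6: STRIKE. 10 + next two rolls (10+6) = 26. Cumulative: 111
Frame 7: STRIKE. 10 + next two rolls (6+3) = 19. Cumulative: 130
Frame 8: OPEN (6+3=9). Cumulative: 139
Frame 9: OPEN (7+0=7). Cumulative: 146
Frame 10: OPEN. Sum of all frame-10 rolls (7+2) = 9. Cumulative: 155

Answer: 8 15 35 55 85 111 130 139 146 155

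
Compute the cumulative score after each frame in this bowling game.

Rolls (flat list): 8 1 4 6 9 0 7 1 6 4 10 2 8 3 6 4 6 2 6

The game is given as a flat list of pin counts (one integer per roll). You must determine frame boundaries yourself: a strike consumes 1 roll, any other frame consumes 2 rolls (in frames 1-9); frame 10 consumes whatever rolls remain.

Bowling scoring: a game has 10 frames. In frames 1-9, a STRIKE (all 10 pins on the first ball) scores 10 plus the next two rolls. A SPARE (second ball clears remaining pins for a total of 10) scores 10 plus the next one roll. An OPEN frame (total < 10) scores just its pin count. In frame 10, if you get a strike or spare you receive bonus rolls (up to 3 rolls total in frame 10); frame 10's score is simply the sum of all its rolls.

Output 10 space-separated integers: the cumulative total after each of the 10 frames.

Frame 1: OPEN (8+1=9). Cumulative: 9
Frame 2: SPARE (4+6=10). 10 + next roll (9) = 19. Cumulative: 28
Frame 3: OPEN (9+0=9). Cumulative: 37
Frame 4: OPEN (7+1=8). Cumulative: 45
Frame 5: SPARE (6+4=10). 10 + next roll (10) = 20. Cumulative: 65
Frame 6: STRIKE. 10 + next two rolls (2+8) = 20. Cumulative: 85
Frame 7: SPARE (2+8=10). 10 + next roll (3) = 13. Cumulative: 98
Frame 8: OPEN (3+6=9). Cumulative: 107
Frame 9: SPARE (4+6=10). 10 + next roll (2) = 12. Cumulative: 119
Frame 10: OPEN. Sum of all frame-10 rolls (2+6) = 8. Cumulative: 127

Answer: 9 28 37 45 65 85 98 107 119 127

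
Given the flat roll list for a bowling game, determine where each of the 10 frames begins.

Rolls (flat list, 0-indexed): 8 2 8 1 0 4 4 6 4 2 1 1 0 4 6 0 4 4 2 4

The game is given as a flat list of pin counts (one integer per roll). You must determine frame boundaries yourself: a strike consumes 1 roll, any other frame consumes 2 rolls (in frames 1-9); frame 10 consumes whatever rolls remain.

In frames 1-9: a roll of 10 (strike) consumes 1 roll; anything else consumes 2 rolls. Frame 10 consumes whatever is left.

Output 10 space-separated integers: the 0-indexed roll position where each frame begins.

Frame 1 starts at roll index 0: rolls=8,2 (sum=10), consumes 2 rolls
Frame 2 starts at roll index 2: rolls=8,1 (sum=9), consumes 2 rolls
Frame 3 starts at roll index 4: rolls=0,4 (sum=4), consumes 2 rolls
Frame 4 starts at roll index 6: rolls=4,6 (sum=10), consumes 2 rolls
Frame 5 starts at roll index 8: rolls=4,2 (sum=6), consumes 2 rolls
Frame 6 starts at roll index 10: rolls=1,1 (sum=2), consumes 2 rolls
Frame 7 starts at roll index 12: rolls=0,4 (sum=4), consumes 2 rolls
Frame 8 starts at roll index 14: rolls=6,0 (sum=6), consumes 2 rolls
Frame 9 starts at roll index 16: rolls=4,4 (sum=8), consumes 2 rolls
Frame 10 starts at roll index 18: 2 remaining rolls

Answer: 0 2 4 6 8 10 12 14 16 18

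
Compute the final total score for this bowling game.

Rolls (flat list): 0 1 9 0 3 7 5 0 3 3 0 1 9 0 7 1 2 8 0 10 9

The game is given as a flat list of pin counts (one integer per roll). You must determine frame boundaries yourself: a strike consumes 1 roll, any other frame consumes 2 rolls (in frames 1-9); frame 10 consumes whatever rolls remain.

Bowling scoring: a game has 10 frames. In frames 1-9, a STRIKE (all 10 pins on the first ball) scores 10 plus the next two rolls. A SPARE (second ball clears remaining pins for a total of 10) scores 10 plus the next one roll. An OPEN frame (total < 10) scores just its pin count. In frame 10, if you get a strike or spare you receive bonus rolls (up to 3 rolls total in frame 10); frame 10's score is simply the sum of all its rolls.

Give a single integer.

Answer: 83

Derivation:
Frame 1: OPEN (0+1=1). Cumulative: 1
Frame 2: OPEN (9+0=9). Cumulative: 10
Frame 3: SPARE (3+7=10). 10 + next roll (5) = 15. Cumulative: 25
Frame 4: OPEN (5+0=5). Cumulative: 30
Frame 5: OPEN (3+3=6). Cumulative: 36
Frame 6: OPEN (0+1=1). Cumulative: 37
Frame 7: OPEN (9+0=9). Cumulative: 46
Frame 8: OPEN (7+1=8). Cumulative: 54
Frame 9: SPARE (2+8=10). 10 + next roll (0) = 10. Cumulative: 64
Frame 10: SPARE. Sum of all frame-10 rolls (0+10+9) = 19. Cumulative: 83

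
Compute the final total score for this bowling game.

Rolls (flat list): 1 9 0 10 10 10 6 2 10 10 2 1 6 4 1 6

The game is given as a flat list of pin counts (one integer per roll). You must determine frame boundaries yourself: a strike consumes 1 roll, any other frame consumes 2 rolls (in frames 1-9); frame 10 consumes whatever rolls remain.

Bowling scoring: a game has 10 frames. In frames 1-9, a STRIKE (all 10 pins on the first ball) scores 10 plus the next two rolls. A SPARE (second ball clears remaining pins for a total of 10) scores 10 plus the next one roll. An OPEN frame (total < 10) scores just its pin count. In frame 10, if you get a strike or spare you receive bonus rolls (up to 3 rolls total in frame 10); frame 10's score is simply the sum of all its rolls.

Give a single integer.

Answer: 138

Derivation:
Frame 1: SPARE (1+9=10). 10 + next roll (0) = 10. Cumulative: 10
Frame 2: SPARE (0+10=10). 10 + next roll (10) = 20. Cumulative: 30
Frame 3: STRIKE. 10 + next two rolls (10+6) = 26. Cumulative: 56
Frame 4: STRIKE. 10 + next two rolls (6+2) = 18. Cumulative: 74
Frame 5: OPEN (6+2=8). Cumulative: 82
Frame 6: STRIKE. 10 + next two rolls (10+2) = 22. Cumulative: 104
Frame 7: STRIKE. 10 + next two rolls (2+1) = 13. Cumulative: 117
Frame 8: OPEN (2+1=3). Cumulative: 120
Frame 9: SPARE (6+4=10). 10 + next roll (1) = 11. Cumulative: 131
Frame 10: OPEN. Sum of all frame-10 rolls (1+6) = 7. Cumulative: 138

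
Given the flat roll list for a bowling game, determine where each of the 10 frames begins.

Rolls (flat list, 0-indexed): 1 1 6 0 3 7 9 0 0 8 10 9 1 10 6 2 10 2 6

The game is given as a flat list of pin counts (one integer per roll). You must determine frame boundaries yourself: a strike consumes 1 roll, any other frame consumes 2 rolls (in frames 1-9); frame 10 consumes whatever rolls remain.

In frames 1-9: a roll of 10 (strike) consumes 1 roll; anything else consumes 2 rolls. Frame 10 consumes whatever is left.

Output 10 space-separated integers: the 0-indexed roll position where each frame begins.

Frame 1 starts at roll index 0: rolls=1,1 (sum=2), consumes 2 rolls
Frame 2 starts at roll index 2: rolls=6,0 (sum=6), consumes 2 rolls
Frame 3 starts at roll index 4: rolls=3,7 (sum=10), consumes 2 rolls
Frame 4 starts at roll index 6: rolls=9,0 (sum=9), consumes 2 rolls
Frame 5 starts at roll index 8: rolls=0,8 (sum=8), consumes 2 rolls
Frame 6 starts at roll index 10: roll=10 (strike), consumes 1 roll
Frame 7 starts at roll index 11: rolls=9,1 (sum=10), consumes 2 rolls
Frame 8 starts at roll index 13: roll=10 (strike), consumes 1 roll
Frame 9 starts at roll index 14: rolls=6,2 (sum=8), consumes 2 rolls
Frame 10 starts at roll index 16: 3 remaining rolls

Answer: 0 2 4 6 8 10 11 13 14 16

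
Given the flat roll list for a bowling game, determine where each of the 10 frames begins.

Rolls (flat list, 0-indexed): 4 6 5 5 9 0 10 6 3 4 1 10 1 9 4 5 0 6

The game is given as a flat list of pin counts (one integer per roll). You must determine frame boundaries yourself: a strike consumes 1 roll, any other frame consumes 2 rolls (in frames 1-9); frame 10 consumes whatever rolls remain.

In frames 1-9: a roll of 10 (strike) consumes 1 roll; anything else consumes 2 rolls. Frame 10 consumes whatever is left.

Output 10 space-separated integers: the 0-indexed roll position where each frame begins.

Answer: 0 2 4 6 7 9 11 12 14 16

Derivation:
Frame 1 starts at roll index 0: rolls=4,6 (sum=10), consumes 2 rolls
Frame 2 starts at roll index 2: rolls=5,5 (sum=10), consumes 2 rolls
Frame 3 starts at roll index 4: rolls=9,0 (sum=9), consumes 2 rolls
Frame 4 starts at roll index 6: roll=10 (strike), consumes 1 roll
Frame 5 starts at roll index 7: rolls=6,3 (sum=9), consumes 2 rolls
Frame 6 starts at roll index 9: rolls=4,1 (sum=5), consumes 2 rolls
Frame 7 starts at roll index 11: roll=10 (strike), consumes 1 roll
Frame 8 starts at roll index 12: rolls=1,9 (sum=10), consumes 2 rolls
Frame 9 starts at roll index 14: rolls=4,5 (sum=9), consumes 2 rolls
Frame 10 starts at roll index 16: 2 remaining rolls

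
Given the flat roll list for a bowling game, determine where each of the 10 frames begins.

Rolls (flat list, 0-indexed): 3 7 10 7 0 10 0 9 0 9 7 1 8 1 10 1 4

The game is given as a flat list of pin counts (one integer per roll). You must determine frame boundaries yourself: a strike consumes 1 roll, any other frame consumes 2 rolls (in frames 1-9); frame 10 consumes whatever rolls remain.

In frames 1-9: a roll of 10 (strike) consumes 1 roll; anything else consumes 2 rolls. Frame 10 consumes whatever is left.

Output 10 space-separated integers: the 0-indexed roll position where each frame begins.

Frame 1 starts at roll index 0: rolls=3,7 (sum=10), consumes 2 rolls
Frame 2 starts at roll index 2: roll=10 (strike), consumes 1 roll
Frame 3 starts at roll index 3: rolls=7,0 (sum=7), consumes 2 rolls
Frame 4 starts at roll index 5: roll=10 (strike), consumes 1 roll
Frame 5 starts at roll index 6: rolls=0,9 (sum=9), consumes 2 rolls
Frame 6 starts at roll index 8: rolls=0,9 (sum=9), consumes 2 rolls
Frame 7 starts at roll index 10: rolls=7,1 (sum=8), consumes 2 rolls
Frame 8 starts at roll index 12: rolls=8,1 (sum=9), consumes 2 rolls
Frame 9 starts at roll index 14: roll=10 (strike), consumes 1 roll
Frame 10 starts at roll index 15: 2 remaining rolls

Answer: 0 2 3 5 6 8 10 12 14 15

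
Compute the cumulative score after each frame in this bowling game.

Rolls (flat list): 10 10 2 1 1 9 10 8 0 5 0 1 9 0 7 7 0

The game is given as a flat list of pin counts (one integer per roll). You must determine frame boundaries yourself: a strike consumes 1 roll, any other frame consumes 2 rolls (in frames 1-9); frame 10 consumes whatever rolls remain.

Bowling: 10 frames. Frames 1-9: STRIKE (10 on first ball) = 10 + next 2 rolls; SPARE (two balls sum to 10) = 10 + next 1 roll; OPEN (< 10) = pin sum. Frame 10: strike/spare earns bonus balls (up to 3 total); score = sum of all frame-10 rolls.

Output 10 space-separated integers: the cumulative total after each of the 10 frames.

Frame 1: STRIKE. 10 + next two rolls (10+2) = 22. Cumulative: 22
Frame 2: STRIKE. 10 + next two rolls (2+1) = 13. Cumulative: 35
Frame 3: OPEN (2+1=3). Cumulative: 38
Frame 4: SPARE (1+9=10). 10 + next roll (10) = 20. Cumulative: 58
Frame 5: STRIKE. 10 + next two rolls (8+0) = 18. Cumulative: 76
Frame 6: OPEN (8+0=8). Cumulative: 84
Frame 7: OPEN (5+0=5). Cumulative: 89
Frame 8: SPARE (1+9=10). 10 + next roll (0) = 10. Cumulative: 99
Frame 9: OPEN (0+7=7). Cumulative: 106
Frame 10: OPEN. Sum of all frame-10 rolls (7+0) = 7. Cumulative: 113

Answer: 22 35 38 58 76 84 89 99 106 113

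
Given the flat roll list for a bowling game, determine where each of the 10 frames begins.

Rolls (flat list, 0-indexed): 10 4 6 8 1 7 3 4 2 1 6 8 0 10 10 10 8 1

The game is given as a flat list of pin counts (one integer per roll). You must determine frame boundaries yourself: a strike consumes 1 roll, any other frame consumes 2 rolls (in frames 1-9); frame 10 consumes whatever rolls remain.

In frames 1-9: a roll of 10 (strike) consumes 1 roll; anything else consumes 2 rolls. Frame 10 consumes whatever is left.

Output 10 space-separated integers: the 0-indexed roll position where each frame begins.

Frame 1 starts at roll index 0: roll=10 (strike), consumes 1 roll
Frame 2 starts at roll index 1: rolls=4,6 (sum=10), consumes 2 rolls
Frame 3 starts at roll index 3: rolls=8,1 (sum=9), consumes 2 rolls
Frame 4 starts at roll index 5: rolls=7,3 (sum=10), consumes 2 rolls
Frame 5 starts at roll index 7: rolls=4,2 (sum=6), consumes 2 rolls
Frame 6 starts at roll index 9: rolls=1,6 (sum=7), consumes 2 rolls
Frame 7 starts at roll index 11: rolls=8,0 (sum=8), consumes 2 rolls
Frame 8 starts at roll index 13: roll=10 (strike), consumes 1 roll
Frame 9 starts at roll index 14: roll=10 (strike), consumes 1 roll
Frame 10 starts at roll index 15: 3 remaining rolls

Answer: 0 1 3 5 7 9 11 13 14 15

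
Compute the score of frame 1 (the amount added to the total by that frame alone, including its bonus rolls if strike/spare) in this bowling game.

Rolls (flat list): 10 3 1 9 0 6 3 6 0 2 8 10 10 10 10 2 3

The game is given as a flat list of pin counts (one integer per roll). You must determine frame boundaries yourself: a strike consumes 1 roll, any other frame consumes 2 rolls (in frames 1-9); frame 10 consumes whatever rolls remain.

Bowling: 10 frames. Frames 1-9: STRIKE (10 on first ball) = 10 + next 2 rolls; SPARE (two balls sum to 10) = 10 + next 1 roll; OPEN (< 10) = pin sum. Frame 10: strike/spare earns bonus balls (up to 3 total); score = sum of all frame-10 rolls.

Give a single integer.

Answer: 14

Derivation:
Frame 1: STRIKE. 10 + next two rolls (3+1) = 14. Cumulative: 14
Frame 2: OPEN (3+1=4). Cumulative: 18
Frame 3: OPEN (9+0=9). Cumulative: 27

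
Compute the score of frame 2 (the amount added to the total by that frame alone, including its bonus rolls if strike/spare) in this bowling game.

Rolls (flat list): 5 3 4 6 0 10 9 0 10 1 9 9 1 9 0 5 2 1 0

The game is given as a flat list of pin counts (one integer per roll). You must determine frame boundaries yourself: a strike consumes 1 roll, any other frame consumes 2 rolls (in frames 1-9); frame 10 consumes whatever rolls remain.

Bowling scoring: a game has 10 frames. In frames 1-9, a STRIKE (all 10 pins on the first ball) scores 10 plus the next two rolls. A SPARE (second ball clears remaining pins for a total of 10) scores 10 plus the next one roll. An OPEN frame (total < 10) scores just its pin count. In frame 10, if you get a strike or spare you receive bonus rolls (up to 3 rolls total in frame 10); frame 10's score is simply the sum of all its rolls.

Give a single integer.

Frame 1: OPEN (5+3=8). Cumulative: 8
Frame 2: SPARE (4+6=10). 10 + next roll (0) = 10. Cumulative: 18
Frame 3: SPARE (0+10=10). 10 + next roll (9) = 19. Cumulative: 37
Frame 4: OPEN (9+0=9). Cumulative: 46

Answer: 10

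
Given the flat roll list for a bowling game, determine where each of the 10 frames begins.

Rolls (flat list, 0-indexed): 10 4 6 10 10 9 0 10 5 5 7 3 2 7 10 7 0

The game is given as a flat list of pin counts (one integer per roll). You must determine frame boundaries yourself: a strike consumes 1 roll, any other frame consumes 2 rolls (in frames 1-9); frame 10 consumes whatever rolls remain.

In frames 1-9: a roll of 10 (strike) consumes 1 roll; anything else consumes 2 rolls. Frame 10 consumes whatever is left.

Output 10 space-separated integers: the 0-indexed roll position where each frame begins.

Answer: 0 1 3 4 5 7 8 10 12 14

Derivation:
Frame 1 starts at roll index 0: roll=10 (strike), consumes 1 roll
Frame 2 starts at roll index 1: rolls=4,6 (sum=10), consumes 2 rolls
Frame 3 starts at roll index 3: roll=10 (strike), consumes 1 roll
Frame 4 starts at roll index 4: roll=10 (strike), consumes 1 roll
Frame 5 starts at roll index 5: rolls=9,0 (sum=9), consumes 2 rolls
Frame 6 starts at roll index 7: roll=10 (strike), consumes 1 roll
Frame 7 starts at roll index 8: rolls=5,5 (sum=10), consumes 2 rolls
Frame 8 starts at roll index 10: rolls=7,3 (sum=10), consumes 2 rolls
Frame 9 starts at roll index 12: rolls=2,7 (sum=9), consumes 2 rolls
Frame 10 starts at roll index 14: 3 remaining rolls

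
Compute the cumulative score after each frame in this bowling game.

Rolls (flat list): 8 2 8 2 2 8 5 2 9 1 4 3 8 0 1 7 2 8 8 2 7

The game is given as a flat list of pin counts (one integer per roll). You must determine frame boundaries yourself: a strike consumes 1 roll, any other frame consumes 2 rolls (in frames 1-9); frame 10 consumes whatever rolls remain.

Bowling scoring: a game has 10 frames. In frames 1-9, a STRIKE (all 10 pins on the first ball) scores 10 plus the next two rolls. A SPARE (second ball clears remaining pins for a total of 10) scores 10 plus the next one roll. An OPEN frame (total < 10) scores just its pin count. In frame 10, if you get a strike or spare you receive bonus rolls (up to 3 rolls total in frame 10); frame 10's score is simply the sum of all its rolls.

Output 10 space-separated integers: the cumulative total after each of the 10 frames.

Answer: 18 30 45 52 66 73 81 89 107 124

Derivation:
Frame 1: SPARE (8+2=10). 10 + next roll (8) = 18. Cumulative: 18
Frame 2: SPARE (8+2=10). 10 + next roll (2) = 12. Cumulative: 30
Frame 3: SPARE (2+8=10). 10 + next roll (5) = 15. Cumulative: 45
Frame 4: OPEN (5+2=7). Cumulative: 52
Frame 5: SPARE (9+1=10). 10 + next roll (4) = 14. Cumulative: 66
Frame 6: OPEN (4+3=7). Cumulative: 73
Frame 7: OPEN (8+0=8). Cumulative: 81
Frame 8: OPEN (1+7=8). Cumulative: 89
Frame 9: SPARE (2+8=10). 10 + next roll (8) = 18. Cumulative: 107
Frame 10: SPARE. Sum of all frame-10 rolls (8+2+7) = 17. Cumulative: 124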